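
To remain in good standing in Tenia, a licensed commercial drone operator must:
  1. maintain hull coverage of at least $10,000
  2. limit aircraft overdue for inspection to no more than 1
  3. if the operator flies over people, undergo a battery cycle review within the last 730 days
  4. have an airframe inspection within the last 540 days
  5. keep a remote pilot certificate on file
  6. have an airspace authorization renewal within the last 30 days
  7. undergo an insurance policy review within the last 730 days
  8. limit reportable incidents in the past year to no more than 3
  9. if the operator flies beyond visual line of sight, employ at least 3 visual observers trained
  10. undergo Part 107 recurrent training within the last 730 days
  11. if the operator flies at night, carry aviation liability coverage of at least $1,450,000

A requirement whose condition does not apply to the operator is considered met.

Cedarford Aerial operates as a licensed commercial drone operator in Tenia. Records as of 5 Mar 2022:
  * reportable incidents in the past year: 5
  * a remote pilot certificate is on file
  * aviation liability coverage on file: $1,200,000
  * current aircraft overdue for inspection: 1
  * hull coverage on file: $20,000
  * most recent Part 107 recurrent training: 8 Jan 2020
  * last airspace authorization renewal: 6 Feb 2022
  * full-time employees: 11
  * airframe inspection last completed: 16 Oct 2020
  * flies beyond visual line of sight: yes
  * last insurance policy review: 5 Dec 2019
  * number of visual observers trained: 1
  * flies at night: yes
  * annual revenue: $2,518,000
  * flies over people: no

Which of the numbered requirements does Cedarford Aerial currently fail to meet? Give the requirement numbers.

7, 8, 9, 10, 11

1. hull coverage $20,000 ≥ $10,000 → met
2. aircraft overdue for inspection 1 ≤ 1 → met
3. condition 'flies over people' does not hold → requirement n/a → met
4. airframe inspection 505 days ago vs limit 540 → met
5. remote pilot certificate present → met
6. airspace authorization renewal 27 days ago vs limit 30 → met
7. insurance policy review 821 days ago vs limit 730 → not met
8. reportable incidents in the past year 5 > 3 → not met
9. condition 'flies beyond visual line of sight' holds; visual observers trained 1 < 3 → not met
10. Part 107 recurrent training 787 days ago vs limit 730 → not met
11. condition 'flies at night' holds; aviation liability coverage $1,200,000 < $1,450,000 → not met
Not met: 7, 8, 9, 10, 11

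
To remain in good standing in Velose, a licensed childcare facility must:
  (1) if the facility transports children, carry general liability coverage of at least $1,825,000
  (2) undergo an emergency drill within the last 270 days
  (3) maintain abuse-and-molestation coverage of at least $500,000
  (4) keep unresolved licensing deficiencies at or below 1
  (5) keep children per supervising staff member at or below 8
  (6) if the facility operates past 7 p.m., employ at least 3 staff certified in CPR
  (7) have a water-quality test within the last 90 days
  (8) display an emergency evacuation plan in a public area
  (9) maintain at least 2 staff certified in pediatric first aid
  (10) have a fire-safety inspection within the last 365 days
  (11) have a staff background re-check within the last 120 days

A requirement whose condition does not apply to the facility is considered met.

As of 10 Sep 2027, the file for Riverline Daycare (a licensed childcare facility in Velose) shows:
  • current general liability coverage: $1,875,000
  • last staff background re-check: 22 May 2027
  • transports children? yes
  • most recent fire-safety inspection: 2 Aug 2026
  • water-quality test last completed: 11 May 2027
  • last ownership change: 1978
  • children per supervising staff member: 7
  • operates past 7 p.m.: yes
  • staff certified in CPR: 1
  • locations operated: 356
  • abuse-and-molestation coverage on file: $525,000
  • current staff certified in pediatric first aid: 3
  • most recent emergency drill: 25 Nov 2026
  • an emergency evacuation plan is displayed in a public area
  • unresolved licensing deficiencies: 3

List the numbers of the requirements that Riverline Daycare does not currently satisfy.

1. condition 'transports children' holds; general liability coverage $1,875,000 ≥ $1,825,000 → met
2. emergency drill 289 days ago vs limit 270 → not met
3. abuse-and-molestation coverage $525,000 ≥ $500,000 → met
4. unresolved licensing deficiencies 3 > 1 → not met
5. children per supervising staff member 7 ≤ 8 → met
6. condition 'operates past 7 p.m.' holds; staff certified in CPR 1 < 3 → not met
7. water-quality test 122 days ago vs limit 90 → not met
8. emergency evacuation plan present → met
9. staff certified in pediatric first aid 3 ≥ 2 → met
10. fire-safety inspection 404 days ago vs limit 365 → not met
11. staff background re-check 111 days ago vs limit 120 → met
Not met: 2, 4, 6, 7, 10

2, 4, 6, 7, 10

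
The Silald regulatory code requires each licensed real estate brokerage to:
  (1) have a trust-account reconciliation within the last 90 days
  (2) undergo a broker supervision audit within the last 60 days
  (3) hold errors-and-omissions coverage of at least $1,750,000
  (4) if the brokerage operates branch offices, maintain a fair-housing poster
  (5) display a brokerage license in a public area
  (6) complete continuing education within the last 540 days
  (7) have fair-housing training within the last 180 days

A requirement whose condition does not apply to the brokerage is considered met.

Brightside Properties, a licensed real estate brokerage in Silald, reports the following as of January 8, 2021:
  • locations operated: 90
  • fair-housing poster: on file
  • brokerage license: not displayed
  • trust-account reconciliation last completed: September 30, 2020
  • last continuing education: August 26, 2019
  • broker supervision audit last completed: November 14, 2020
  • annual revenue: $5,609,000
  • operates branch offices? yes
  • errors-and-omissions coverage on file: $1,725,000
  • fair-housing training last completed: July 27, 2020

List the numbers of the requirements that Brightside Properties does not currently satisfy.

1, 3, 5

1. trust-account reconciliation 100 days ago vs limit 90 → not met
2. broker supervision audit 55 days ago vs limit 60 → met
3. errors-and-omissions coverage $1,725,000 < $1,750,000 → not met
4. condition 'operates branch offices' holds; fair-housing poster present → met
5. brokerage license absent → not met
6. continuing education 501 days ago vs limit 540 → met
7. fair-housing training 165 days ago vs limit 180 → met
Not met: 1, 3, 5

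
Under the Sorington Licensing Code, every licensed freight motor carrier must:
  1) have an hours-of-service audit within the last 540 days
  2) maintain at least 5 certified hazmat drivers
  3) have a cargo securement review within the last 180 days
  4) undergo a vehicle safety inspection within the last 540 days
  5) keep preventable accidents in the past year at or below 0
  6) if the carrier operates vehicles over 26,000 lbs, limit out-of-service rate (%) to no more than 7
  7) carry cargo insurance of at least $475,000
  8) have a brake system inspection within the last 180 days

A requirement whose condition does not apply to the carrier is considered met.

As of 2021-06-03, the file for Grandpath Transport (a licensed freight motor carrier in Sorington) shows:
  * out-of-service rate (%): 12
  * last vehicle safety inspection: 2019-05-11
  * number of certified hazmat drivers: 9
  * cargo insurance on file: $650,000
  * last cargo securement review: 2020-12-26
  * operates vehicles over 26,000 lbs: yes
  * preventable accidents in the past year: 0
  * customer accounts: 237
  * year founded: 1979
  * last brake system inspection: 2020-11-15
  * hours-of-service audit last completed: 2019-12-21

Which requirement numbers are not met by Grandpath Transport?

1. hours-of-service audit 530 days ago vs limit 540 → met
2. certified hazmat drivers 9 ≥ 5 → met
3. cargo securement review 159 days ago vs limit 180 → met
4. vehicle safety inspection 754 days ago vs limit 540 → not met
5. preventable accidents in the past year 0 ≤ 0 → met
6. condition 'operates vehicles over 26,000 lbs' holds; out-of-service rate (%) 12 > 7 → not met
7. cargo insurance $650,000 ≥ $475,000 → met
8. brake system inspection 200 days ago vs limit 180 → not met
Not met: 4, 6, 8

4, 6, 8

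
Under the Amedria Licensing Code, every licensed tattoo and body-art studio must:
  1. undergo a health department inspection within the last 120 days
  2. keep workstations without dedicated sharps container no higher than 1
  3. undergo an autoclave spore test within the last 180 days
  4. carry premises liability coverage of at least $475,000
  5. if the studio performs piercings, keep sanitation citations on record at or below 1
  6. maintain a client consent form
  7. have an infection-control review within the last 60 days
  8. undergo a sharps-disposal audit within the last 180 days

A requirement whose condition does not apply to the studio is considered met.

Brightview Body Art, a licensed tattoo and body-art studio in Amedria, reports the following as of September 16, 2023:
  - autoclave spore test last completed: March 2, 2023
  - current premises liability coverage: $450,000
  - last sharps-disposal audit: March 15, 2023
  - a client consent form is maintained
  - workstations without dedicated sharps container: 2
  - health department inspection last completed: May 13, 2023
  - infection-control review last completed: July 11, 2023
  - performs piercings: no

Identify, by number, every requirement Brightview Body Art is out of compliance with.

1. health department inspection 126 days ago vs limit 120 → not met
2. workstations without dedicated sharps container 2 > 1 → not met
3. autoclave spore test 198 days ago vs limit 180 → not met
4. premises liability coverage $450,000 < $475,000 → not met
5. condition 'performs piercings' does not hold → requirement n/a → met
6. client consent form present → met
7. infection-control review 67 days ago vs limit 60 → not met
8. sharps-disposal audit 185 days ago vs limit 180 → not met
Not met: 1, 2, 3, 4, 7, 8

1, 2, 3, 4, 7, 8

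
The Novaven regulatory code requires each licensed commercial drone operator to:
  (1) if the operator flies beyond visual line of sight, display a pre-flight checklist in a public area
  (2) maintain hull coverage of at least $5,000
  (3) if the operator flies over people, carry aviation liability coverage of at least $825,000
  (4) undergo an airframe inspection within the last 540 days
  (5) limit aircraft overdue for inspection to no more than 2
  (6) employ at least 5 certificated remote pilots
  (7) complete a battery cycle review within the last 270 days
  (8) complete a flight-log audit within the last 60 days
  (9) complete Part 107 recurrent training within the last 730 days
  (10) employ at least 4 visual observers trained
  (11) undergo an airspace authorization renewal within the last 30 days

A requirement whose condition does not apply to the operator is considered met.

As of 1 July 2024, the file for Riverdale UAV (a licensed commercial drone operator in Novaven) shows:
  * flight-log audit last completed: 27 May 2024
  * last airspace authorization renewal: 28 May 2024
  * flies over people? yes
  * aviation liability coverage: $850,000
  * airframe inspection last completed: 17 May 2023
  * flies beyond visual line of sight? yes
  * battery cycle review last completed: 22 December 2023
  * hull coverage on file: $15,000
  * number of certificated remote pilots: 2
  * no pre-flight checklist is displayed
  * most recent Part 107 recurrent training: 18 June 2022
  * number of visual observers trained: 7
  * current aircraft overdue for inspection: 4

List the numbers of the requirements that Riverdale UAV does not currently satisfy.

1. condition 'flies beyond visual line of sight' holds; pre-flight checklist absent → not met
2. hull coverage $15,000 ≥ $5,000 → met
3. condition 'flies over people' holds; aviation liability coverage $850,000 ≥ $825,000 → met
4. airframe inspection 411 days ago vs limit 540 → met
5. aircraft overdue for inspection 4 > 2 → not met
6. certificated remote pilots 2 < 5 → not met
7. battery cycle review 192 days ago vs limit 270 → met
8. flight-log audit 35 days ago vs limit 60 → met
9. Part 107 recurrent training 744 days ago vs limit 730 → not met
10. visual observers trained 7 ≥ 4 → met
11. airspace authorization renewal 34 days ago vs limit 30 → not met
Not met: 1, 5, 6, 9, 11

1, 5, 6, 9, 11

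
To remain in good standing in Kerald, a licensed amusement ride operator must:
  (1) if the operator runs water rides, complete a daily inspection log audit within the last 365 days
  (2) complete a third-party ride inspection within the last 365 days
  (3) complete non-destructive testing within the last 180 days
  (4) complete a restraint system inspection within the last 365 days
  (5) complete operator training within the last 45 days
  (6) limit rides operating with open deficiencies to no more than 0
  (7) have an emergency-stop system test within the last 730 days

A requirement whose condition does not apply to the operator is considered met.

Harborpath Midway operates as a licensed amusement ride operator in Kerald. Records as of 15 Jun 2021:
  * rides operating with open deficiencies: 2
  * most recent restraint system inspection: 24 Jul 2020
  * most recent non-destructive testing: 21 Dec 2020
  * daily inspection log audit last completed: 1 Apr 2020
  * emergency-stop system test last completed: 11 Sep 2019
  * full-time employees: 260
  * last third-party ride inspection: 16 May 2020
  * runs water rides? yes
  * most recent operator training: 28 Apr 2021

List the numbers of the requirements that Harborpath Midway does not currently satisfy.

1, 2, 5, 6

1. condition 'runs water rides' holds; daily inspection log audit 440 days ago vs limit 365 → not met
2. third-party ride inspection 395 days ago vs limit 365 → not met
3. non-destructive testing 176 days ago vs limit 180 → met
4. restraint system inspection 326 days ago vs limit 365 → met
5. operator training 48 days ago vs limit 45 → not met
6. rides operating with open deficiencies 2 > 0 → not met
7. emergency-stop system test 643 days ago vs limit 730 → met
Not met: 1, 2, 5, 6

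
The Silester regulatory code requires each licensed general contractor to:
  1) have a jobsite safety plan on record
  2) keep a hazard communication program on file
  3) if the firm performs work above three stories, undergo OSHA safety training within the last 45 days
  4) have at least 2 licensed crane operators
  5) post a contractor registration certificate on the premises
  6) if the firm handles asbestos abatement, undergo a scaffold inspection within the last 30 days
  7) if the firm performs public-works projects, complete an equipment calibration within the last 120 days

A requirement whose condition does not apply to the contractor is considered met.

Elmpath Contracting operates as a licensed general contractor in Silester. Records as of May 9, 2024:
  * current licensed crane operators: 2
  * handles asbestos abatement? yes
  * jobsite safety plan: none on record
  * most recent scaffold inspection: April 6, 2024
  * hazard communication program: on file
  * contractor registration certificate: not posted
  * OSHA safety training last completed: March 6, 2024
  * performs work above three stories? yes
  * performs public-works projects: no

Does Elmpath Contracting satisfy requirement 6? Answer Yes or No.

No

6. condition 'handles asbestos abatement' holds; scaffold inspection 33 days ago vs limit 30 → not met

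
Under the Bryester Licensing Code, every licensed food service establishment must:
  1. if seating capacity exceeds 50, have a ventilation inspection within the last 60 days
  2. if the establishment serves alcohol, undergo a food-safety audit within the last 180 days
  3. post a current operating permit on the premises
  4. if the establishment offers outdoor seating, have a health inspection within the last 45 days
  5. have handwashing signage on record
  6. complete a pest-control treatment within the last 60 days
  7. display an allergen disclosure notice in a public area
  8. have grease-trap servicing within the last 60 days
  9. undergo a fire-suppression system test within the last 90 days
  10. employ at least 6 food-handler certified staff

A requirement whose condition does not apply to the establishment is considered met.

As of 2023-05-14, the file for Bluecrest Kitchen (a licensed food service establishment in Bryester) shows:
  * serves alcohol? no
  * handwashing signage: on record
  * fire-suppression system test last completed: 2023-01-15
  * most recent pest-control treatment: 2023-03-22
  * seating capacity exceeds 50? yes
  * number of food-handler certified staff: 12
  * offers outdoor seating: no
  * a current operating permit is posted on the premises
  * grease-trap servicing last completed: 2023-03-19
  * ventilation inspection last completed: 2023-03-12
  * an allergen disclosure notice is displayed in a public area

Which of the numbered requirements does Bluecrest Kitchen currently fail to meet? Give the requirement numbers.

1, 9

1. condition 'seating capacity exceeds 50' holds; ventilation inspection 63 days ago vs limit 60 → not met
2. condition 'serves alcohol' does not hold → requirement n/a → met
3. current operating permit present → met
4. condition 'offers outdoor seating' does not hold → requirement n/a → met
5. handwashing signage present → met
6. pest-control treatment 53 days ago vs limit 60 → met
7. allergen disclosure notice present → met
8. grease-trap servicing 56 days ago vs limit 60 → met
9. fire-suppression system test 119 days ago vs limit 90 → not met
10. food-handler certified staff 12 ≥ 6 → met
Not met: 1, 9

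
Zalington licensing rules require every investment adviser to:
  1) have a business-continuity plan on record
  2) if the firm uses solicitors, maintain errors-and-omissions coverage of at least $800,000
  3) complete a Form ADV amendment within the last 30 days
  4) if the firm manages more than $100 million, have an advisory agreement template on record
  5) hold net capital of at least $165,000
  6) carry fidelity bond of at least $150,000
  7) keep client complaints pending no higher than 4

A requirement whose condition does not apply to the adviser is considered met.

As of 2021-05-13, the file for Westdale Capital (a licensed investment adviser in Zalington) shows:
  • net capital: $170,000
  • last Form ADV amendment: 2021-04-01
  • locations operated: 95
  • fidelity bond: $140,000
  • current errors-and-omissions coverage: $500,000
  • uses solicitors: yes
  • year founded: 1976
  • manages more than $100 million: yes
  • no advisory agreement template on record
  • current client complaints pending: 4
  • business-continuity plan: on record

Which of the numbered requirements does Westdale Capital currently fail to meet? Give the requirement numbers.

2, 3, 4, 6

1. business-continuity plan present → met
2. condition 'uses solicitors' holds; errors-and-omissions coverage $500,000 < $800,000 → not met
3. Form ADV amendment 42 days ago vs limit 30 → not met
4. condition 'manages more than $100 million' holds; advisory agreement template absent → not met
5. net capital $170,000 ≥ $165,000 → met
6. fidelity bond $140,000 < $150,000 → not met
7. client complaints pending 4 ≤ 4 → met
Not met: 2, 3, 4, 6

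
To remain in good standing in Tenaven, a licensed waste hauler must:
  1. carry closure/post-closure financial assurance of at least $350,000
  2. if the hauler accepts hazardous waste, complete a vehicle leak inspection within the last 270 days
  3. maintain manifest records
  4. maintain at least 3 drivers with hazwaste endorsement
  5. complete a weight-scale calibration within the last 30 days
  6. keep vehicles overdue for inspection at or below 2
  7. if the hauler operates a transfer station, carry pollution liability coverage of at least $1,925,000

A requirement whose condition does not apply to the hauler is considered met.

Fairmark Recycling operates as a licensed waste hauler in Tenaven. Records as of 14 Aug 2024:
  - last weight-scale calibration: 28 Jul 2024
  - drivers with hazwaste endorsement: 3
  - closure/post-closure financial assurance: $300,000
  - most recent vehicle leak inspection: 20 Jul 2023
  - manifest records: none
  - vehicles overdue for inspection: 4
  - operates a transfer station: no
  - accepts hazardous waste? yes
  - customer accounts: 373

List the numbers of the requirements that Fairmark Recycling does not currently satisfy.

1, 2, 3, 6

1. closure/post-closure financial assurance $300,000 < $350,000 → not met
2. condition 'accepts hazardous waste' holds; vehicle leak inspection 391 days ago vs limit 270 → not met
3. manifest records absent → not met
4. drivers with hazwaste endorsement 3 ≥ 3 → met
5. weight-scale calibration 17 days ago vs limit 30 → met
6. vehicles overdue for inspection 4 > 2 → not met
7. condition 'operates a transfer station' does not hold → requirement n/a → met
Not met: 1, 2, 3, 6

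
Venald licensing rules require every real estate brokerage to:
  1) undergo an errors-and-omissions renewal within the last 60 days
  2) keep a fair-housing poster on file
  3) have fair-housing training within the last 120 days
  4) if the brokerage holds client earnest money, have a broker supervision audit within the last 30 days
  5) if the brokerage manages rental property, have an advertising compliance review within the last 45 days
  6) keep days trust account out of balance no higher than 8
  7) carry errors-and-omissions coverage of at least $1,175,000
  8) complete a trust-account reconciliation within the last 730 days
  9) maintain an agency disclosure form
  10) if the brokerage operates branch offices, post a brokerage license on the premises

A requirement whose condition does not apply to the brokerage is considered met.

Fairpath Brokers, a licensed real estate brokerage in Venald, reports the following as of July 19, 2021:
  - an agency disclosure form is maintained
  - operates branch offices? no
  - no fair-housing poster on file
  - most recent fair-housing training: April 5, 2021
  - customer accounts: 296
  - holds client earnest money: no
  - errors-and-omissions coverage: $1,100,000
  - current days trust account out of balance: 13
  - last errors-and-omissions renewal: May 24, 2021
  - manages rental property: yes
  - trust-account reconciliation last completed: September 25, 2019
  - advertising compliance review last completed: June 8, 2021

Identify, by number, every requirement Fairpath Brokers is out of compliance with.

2, 6, 7

1. errors-and-omissions renewal 56 days ago vs limit 60 → met
2. fair-housing poster absent → not met
3. fair-housing training 105 days ago vs limit 120 → met
4. condition 'holds client earnest money' does not hold → requirement n/a → met
5. condition 'manages rental property' holds; advertising compliance review 41 days ago vs limit 45 → met
6. days trust account out of balance 13 > 8 → not met
7. errors-and-omissions coverage $1,100,000 < $1,175,000 → not met
8. trust-account reconciliation 663 days ago vs limit 730 → met
9. agency disclosure form present → met
10. condition 'operates branch offices' does not hold → requirement n/a → met
Not met: 2, 6, 7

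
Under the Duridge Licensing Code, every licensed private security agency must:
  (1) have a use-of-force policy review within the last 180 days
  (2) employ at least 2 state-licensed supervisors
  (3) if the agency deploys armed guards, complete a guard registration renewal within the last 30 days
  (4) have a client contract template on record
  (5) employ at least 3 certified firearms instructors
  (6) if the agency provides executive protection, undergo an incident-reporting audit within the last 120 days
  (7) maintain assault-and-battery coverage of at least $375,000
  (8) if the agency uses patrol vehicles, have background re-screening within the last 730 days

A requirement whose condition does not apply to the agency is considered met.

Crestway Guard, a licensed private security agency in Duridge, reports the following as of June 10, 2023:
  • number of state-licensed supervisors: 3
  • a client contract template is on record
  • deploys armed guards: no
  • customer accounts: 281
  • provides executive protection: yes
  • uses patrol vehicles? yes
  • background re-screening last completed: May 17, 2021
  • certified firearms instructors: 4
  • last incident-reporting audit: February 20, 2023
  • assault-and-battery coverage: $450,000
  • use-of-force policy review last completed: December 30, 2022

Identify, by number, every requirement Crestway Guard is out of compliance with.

1. use-of-force policy review 162 days ago vs limit 180 → met
2. state-licensed supervisors 3 ≥ 2 → met
3. condition 'deploys armed guards' does not hold → requirement n/a → met
4. client contract template present → met
5. certified firearms instructors 4 ≥ 3 → met
6. condition 'provides executive protection' holds; incident-reporting audit 110 days ago vs limit 120 → met
7. assault-and-battery coverage $450,000 ≥ $375,000 → met
8. condition 'uses patrol vehicles' holds; background re-screening 754 days ago vs limit 730 → not met
Not met: 8

8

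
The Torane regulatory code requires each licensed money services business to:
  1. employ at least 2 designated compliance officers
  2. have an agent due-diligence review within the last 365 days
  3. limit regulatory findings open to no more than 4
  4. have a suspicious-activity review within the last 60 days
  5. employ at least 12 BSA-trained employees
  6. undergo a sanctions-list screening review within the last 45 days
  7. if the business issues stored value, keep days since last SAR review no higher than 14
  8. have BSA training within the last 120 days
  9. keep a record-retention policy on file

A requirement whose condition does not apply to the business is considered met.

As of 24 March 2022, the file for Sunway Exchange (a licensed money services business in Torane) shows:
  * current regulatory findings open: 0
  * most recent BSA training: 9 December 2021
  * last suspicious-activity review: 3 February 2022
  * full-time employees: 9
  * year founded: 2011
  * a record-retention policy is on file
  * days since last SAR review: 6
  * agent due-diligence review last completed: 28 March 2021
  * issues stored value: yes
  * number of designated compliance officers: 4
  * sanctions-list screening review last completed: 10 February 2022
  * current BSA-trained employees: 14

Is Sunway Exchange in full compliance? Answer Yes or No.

Yes

1. designated compliance officers 4 ≥ 2 → met
2. agent due-diligence review 361 days ago vs limit 365 → met
3. regulatory findings open 0 ≤ 4 → met
4. suspicious-activity review 49 days ago vs limit 60 → met
5. BSA-trained employees 14 ≥ 12 → met
6. sanctions-list screening review 42 days ago vs limit 45 → met
7. condition 'issues stored value' holds; days since last SAR review 6 ≤ 14 → met
8. BSA training 105 days ago vs limit 120 → met
9. record-retention policy present → met
All met.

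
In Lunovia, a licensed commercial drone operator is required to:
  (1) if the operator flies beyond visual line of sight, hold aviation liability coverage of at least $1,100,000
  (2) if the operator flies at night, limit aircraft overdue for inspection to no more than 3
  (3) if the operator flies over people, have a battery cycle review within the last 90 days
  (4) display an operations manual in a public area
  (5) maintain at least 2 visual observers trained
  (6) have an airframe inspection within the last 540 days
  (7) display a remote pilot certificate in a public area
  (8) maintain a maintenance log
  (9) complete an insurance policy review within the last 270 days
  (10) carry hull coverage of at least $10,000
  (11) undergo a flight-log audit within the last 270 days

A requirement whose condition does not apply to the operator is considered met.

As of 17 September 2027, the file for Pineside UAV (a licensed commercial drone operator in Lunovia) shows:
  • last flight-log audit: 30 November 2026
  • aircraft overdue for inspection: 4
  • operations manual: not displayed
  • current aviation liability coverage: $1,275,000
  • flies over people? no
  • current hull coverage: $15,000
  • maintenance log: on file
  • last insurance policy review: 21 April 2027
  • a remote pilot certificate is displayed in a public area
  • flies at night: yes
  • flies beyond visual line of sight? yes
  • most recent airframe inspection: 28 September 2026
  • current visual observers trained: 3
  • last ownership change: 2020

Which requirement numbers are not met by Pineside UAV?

2, 4, 11

1. condition 'flies beyond visual line of sight' holds; aviation liability coverage $1,275,000 ≥ $1,100,000 → met
2. condition 'flies at night' holds; aircraft overdue for inspection 4 > 3 → not met
3. condition 'flies over people' does not hold → requirement n/a → met
4. operations manual absent → not met
5. visual observers trained 3 ≥ 2 → met
6. airframe inspection 354 days ago vs limit 540 → met
7. remote pilot certificate present → met
8. maintenance log present → met
9. insurance policy review 149 days ago vs limit 270 → met
10. hull coverage $15,000 ≥ $10,000 → met
11. flight-log audit 291 days ago vs limit 270 → not met
Not met: 2, 4, 11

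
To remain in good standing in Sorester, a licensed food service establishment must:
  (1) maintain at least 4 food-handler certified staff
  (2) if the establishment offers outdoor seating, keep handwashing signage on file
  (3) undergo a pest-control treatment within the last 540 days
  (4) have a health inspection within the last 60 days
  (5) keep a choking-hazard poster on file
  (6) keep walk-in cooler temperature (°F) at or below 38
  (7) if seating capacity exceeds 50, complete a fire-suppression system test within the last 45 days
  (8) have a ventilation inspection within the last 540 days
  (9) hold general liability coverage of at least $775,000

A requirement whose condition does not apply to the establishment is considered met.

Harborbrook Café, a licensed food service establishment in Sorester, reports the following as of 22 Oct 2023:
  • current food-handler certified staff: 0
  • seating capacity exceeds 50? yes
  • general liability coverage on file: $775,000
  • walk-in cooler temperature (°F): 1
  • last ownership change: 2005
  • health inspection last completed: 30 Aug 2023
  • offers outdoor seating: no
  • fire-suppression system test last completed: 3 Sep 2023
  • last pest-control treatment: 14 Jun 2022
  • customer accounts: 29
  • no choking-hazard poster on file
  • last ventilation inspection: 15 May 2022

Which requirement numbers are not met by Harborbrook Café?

1. food-handler certified staff 0 < 4 → not met
2. condition 'offers outdoor seating' does not hold → requirement n/a → met
3. pest-control treatment 495 days ago vs limit 540 → met
4. health inspection 53 days ago vs limit 60 → met
5. choking-hazard poster absent → not met
6. walk-in cooler temperature (°F) 1 ≤ 38 → met
7. condition 'seating capacity exceeds 50' holds; fire-suppression system test 49 days ago vs limit 45 → not met
8. ventilation inspection 525 days ago vs limit 540 → met
9. general liability coverage $775,000 ≥ $775,000 → met
Not met: 1, 5, 7

1, 5, 7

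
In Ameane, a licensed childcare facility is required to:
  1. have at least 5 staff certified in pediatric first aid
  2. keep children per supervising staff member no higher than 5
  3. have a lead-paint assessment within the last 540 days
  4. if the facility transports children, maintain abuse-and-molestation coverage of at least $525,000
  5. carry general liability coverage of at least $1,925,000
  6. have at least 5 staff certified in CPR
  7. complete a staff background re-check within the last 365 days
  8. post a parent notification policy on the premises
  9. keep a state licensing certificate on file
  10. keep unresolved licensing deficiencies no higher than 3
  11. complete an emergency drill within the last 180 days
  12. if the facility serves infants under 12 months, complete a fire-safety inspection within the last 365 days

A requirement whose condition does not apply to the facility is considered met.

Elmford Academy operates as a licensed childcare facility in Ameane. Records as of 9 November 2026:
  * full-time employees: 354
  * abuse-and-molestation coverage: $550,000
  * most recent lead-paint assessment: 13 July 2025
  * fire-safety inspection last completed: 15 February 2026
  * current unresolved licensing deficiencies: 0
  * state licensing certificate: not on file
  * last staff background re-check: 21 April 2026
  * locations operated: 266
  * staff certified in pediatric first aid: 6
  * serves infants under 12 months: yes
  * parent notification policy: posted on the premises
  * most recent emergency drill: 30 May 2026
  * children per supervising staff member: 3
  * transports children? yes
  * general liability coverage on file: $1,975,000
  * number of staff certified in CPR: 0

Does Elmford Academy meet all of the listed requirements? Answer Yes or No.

1. staff certified in pediatric first aid 6 ≥ 5 → met
2. children per supervising staff member 3 ≤ 5 → met
3. lead-paint assessment 484 days ago vs limit 540 → met
4. condition 'transports children' holds; abuse-and-molestation coverage $550,000 ≥ $525,000 → met
5. general liability coverage $1,975,000 ≥ $1,925,000 → met
6. staff certified in CPR 0 < 5 → not met
7. staff background re-check 202 days ago vs limit 365 → met
8. parent notification policy present → met
9. state licensing certificate absent → not met
10. unresolved licensing deficiencies 0 ≤ 3 → met
11. emergency drill 163 days ago vs limit 180 → met
12. condition 'serves infants under 12 months' holds; fire-safety inspection 267 days ago vs limit 365 → met
Not met: 6, 9

No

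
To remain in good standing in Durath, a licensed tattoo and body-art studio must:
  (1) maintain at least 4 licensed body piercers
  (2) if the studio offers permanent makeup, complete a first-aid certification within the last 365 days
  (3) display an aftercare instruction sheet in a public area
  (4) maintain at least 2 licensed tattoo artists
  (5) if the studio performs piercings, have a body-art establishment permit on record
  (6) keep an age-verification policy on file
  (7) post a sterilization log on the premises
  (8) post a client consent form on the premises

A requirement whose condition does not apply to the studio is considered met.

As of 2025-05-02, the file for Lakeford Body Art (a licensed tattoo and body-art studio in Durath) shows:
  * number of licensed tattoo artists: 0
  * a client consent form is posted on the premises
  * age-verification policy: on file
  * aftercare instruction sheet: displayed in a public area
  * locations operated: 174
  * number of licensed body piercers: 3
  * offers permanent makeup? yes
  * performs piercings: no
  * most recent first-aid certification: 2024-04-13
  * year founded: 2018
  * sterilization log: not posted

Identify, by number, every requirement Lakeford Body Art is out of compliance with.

1, 2, 4, 7

1. licensed body piercers 3 < 4 → not met
2. condition 'offers permanent makeup' holds; first-aid certification 384 days ago vs limit 365 → not met
3. aftercare instruction sheet present → met
4. licensed tattoo artists 0 < 2 → not met
5. condition 'performs piercings' does not hold → requirement n/a → met
6. age-verification policy present → met
7. sterilization log absent → not met
8. client consent form present → met
Not met: 1, 2, 4, 7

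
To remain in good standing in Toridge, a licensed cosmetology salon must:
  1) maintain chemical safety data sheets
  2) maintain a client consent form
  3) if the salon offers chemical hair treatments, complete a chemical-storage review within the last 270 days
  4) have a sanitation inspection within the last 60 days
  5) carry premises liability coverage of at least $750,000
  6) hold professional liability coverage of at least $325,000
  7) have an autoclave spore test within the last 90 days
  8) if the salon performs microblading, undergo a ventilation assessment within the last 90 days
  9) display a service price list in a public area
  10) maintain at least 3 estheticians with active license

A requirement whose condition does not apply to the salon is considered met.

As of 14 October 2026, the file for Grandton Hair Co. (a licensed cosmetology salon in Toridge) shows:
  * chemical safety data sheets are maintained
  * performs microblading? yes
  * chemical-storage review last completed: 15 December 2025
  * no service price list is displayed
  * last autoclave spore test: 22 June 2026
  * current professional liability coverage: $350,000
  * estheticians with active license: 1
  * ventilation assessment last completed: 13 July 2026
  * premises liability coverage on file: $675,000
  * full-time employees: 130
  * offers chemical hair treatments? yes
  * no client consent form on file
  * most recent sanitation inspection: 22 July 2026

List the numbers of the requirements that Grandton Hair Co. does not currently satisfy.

1. chemical safety data sheets present → met
2. client consent form absent → not met
3. condition 'offers chemical hair treatments' holds; chemical-storage review 303 days ago vs limit 270 → not met
4. sanitation inspection 84 days ago vs limit 60 → not met
5. premises liability coverage $675,000 < $750,000 → not met
6. professional liability coverage $350,000 ≥ $325,000 → met
7. autoclave spore test 114 days ago vs limit 90 → not met
8. condition 'performs microblading' holds; ventilation assessment 93 days ago vs limit 90 → not met
9. service price list absent → not met
10. estheticians with active license 1 < 3 → not met
Not met: 2, 3, 4, 5, 7, 8, 9, 10

2, 3, 4, 5, 7, 8, 9, 10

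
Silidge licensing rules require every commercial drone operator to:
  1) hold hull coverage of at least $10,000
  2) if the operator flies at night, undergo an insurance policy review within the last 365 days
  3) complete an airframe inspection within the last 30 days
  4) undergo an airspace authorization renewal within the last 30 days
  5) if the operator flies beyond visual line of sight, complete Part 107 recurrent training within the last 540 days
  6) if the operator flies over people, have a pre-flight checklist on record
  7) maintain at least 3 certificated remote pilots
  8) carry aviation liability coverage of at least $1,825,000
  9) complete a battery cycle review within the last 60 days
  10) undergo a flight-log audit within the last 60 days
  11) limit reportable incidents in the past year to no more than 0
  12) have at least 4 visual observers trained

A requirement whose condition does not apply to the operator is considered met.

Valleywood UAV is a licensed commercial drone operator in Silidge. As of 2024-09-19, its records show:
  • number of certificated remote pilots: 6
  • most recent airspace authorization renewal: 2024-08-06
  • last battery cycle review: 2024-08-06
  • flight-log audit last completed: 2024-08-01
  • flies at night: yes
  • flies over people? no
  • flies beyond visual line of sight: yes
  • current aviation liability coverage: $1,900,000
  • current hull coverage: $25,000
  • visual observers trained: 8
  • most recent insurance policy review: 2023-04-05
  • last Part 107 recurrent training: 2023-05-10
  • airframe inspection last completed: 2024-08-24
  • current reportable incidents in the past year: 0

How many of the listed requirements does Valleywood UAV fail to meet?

1. hull coverage $25,000 ≥ $10,000 → met
2. condition 'flies at night' holds; insurance policy review 533 days ago vs limit 365 → not met
3. airframe inspection 26 days ago vs limit 30 → met
4. airspace authorization renewal 44 days ago vs limit 30 → not met
5. condition 'flies beyond visual line of sight' holds; Part 107 recurrent training 498 days ago vs limit 540 → met
6. condition 'flies over people' does not hold → requirement n/a → met
7. certificated remote pilots 6 ≥ 3 → met
8. aviation liability coverage $1,900,000 ≥ $1,825,000 → met
9. battery cycle review 44 days ago vs limit 60 → met
10. flight-log audit 49 days ago vs limit 60 → met
11. reportable incidents in the past year 0 ≤ 0 → met
12. visual observers trained 8 ≥ 4 → met
Not met: 2 of 12

2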